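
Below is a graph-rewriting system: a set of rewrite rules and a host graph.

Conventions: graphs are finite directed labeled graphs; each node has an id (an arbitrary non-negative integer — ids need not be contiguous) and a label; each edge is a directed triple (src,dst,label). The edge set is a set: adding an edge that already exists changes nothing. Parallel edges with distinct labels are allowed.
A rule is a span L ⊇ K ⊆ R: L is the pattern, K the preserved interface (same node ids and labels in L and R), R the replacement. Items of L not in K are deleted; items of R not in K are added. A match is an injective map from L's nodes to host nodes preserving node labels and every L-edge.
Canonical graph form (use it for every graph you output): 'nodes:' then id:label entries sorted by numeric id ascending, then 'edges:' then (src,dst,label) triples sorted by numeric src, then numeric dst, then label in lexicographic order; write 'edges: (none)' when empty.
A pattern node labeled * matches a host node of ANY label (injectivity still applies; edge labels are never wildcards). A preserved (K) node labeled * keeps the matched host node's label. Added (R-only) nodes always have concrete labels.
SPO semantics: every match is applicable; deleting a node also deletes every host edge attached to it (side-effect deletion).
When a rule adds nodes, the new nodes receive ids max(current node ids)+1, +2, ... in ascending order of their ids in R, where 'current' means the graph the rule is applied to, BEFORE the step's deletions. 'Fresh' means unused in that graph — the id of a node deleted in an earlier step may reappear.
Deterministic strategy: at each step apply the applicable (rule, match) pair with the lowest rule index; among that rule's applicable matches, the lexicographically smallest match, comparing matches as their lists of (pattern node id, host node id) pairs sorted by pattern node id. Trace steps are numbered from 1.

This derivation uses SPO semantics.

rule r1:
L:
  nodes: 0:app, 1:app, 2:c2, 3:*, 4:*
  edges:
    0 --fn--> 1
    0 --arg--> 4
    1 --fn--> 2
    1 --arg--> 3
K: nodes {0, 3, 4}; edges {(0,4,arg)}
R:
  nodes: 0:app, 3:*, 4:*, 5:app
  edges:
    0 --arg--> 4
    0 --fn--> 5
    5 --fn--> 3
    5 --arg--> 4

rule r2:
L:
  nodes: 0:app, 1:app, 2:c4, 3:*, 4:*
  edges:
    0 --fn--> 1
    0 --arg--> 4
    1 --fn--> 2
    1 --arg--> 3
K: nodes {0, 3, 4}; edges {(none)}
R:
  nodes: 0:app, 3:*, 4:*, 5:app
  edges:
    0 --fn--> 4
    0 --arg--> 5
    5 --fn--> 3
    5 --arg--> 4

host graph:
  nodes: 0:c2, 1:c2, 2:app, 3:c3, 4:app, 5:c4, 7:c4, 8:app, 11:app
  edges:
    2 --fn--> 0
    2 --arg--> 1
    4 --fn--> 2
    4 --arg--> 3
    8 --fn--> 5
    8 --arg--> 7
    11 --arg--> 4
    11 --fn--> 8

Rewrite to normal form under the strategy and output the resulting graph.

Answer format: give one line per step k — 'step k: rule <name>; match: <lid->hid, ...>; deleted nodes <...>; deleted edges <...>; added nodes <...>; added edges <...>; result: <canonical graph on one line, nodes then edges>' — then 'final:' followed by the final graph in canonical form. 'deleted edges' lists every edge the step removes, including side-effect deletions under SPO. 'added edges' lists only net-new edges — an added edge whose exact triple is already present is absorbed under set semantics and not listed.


step 1: rule r1; match: 0->4, 1->2, 2->0, 3->1, 4->3; deleted nodes 0, 2; deleted edges (2,0,fn); (2,1,arg); (4,2,fn); added nodes 12; added edges (4,12,fn); (12,1,fn); (12,3,arg); result: nodes: 1:c2, 3:c3, 4:app, 5:c4, 7:c4, 8:app, 11:app, 12:app edges: (4,3,arg); (4,12,fn); (8,5,fn); (8,7,arg); (11,4,arg); (11,8,fn); (12,1,fn); (12,3,arg)
step 2: rule r2; match: 0->11, 1->8, 2->5, 3->7, 4->4; deleted nodes 5, 8; deleted edges (8,5,fn); (8,7,arg); (11,4,arg); (11,8,fn); added nodes 13; added edges (11,4,fn); (11,13,arg); (13,4,arg); (13,7,fn); result: nodes: 1:c2, 3:c3, 4:app, 7:c4, 11:app, 12:app, 13:app edges: (4,3,arg); (4,12,fn); (11,4,fn); (11,13,arg); (12,1,fn); (12,3,arg); (13,4,arg); (13,7,fn)
final:
nodes: 1:c2, 3:c3, 4:app, 7:c4, 11:app, 12:app, 13:app
edges: (4,3,arg); (4,12,fn); (11,4,fn); (11,13,arg); (12,1,fn); (12,3,arg); (13,4,arg); (13,7,fn)


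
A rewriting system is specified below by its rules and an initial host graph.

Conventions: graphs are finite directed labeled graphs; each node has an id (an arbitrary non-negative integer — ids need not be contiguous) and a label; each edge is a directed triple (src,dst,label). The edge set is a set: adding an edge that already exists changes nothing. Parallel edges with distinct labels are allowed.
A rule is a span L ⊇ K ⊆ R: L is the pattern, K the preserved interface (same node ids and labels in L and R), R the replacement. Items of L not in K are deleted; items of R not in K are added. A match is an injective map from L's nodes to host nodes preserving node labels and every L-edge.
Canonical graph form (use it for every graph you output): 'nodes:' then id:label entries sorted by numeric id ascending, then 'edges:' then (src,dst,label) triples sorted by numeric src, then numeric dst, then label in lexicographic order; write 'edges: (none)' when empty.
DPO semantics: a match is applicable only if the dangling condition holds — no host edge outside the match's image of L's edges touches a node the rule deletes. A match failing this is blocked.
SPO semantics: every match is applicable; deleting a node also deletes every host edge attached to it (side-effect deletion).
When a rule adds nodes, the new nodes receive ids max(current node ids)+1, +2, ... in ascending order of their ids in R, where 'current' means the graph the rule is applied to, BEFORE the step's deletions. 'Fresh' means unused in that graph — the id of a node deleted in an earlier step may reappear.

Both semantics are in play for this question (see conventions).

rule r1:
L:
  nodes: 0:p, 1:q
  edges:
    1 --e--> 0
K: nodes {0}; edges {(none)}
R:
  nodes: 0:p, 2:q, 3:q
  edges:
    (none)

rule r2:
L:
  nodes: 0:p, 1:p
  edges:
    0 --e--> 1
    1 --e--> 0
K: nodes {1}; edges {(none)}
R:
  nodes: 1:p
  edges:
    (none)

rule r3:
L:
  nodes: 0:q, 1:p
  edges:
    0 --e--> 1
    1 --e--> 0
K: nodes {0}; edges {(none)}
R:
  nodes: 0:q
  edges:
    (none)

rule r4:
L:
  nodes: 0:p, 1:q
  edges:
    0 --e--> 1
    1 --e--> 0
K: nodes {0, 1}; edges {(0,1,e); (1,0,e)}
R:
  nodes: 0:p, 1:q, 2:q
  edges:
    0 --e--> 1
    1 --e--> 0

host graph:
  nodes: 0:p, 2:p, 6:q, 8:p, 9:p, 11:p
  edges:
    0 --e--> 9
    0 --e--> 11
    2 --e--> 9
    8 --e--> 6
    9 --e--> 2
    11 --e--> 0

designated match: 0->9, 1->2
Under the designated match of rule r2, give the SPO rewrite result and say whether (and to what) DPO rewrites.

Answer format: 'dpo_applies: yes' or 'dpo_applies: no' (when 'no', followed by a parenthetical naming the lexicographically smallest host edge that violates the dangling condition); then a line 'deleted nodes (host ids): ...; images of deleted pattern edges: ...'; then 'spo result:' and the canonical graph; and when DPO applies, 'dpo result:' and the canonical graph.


dpo_applies: no
(the rule deletes node 9, which keeps host edge (0,9,e) outside the match image — the dangling condition fails, DPO blocks; SPO proceeds and side-deletes such edges)
deleted nodes (host ids): 9; images of deleted pattern edges: (2,9,e); (9,2,e)
spo result:
nodes: 0:p, 2:p, 6:q, 8:p, 11:p
edges: (0,11,e); (8,6,e); (11,0,e)


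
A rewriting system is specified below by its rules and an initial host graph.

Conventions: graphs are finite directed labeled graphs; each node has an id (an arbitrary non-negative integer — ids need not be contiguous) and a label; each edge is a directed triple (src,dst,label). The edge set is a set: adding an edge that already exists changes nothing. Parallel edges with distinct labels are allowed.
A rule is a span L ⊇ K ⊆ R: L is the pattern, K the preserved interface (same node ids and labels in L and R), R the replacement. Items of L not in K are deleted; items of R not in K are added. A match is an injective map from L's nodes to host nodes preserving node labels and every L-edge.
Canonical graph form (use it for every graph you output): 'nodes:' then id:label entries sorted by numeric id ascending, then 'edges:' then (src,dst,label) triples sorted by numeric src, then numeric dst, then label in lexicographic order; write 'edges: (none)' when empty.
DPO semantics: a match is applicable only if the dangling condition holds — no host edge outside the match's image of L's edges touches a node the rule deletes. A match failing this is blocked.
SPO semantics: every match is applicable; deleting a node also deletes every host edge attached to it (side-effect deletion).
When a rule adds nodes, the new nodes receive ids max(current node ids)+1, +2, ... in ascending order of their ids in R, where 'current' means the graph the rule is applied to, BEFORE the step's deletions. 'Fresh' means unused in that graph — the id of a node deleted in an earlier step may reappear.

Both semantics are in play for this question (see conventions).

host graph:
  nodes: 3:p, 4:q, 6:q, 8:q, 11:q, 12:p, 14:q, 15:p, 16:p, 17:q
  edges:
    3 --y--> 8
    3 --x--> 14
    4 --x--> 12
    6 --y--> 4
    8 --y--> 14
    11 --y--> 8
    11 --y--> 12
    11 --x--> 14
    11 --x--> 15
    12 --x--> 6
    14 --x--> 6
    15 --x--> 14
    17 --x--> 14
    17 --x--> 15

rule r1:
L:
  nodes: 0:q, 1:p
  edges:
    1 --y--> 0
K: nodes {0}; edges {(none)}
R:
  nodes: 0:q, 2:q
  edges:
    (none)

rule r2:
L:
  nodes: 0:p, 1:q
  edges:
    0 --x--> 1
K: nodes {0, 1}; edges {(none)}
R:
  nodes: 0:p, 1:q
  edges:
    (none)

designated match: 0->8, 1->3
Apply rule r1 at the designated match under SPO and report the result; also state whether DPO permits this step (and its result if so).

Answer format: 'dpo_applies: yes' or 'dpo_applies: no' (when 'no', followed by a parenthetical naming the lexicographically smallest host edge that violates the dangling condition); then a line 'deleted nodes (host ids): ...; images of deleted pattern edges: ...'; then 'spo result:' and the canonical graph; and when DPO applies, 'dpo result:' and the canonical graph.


dpo_applies: no
(the rule deletes node 3, which keeps host edge (3,14,x) outside the match image — the dangling condition fails, DPO blocks; SPO proceeds and side-deletes such edges)
deleted nodes (host ids): 3; images of deleted pattern edges: (3,8,y)
spo result:
nodes: 4:q, 6:q, 8:q, 11:q, 12:p, 14:q, 15:p, 16:p, 17:q, 18:q
edges: (4,12,x); (6,4,y); (8,14,y); (11,8,y); (11,12,y); (11,14,x); (11,15,x); (12,6,x); (14,6,x); (15,14,x); (17,14,x); (17,15,x)


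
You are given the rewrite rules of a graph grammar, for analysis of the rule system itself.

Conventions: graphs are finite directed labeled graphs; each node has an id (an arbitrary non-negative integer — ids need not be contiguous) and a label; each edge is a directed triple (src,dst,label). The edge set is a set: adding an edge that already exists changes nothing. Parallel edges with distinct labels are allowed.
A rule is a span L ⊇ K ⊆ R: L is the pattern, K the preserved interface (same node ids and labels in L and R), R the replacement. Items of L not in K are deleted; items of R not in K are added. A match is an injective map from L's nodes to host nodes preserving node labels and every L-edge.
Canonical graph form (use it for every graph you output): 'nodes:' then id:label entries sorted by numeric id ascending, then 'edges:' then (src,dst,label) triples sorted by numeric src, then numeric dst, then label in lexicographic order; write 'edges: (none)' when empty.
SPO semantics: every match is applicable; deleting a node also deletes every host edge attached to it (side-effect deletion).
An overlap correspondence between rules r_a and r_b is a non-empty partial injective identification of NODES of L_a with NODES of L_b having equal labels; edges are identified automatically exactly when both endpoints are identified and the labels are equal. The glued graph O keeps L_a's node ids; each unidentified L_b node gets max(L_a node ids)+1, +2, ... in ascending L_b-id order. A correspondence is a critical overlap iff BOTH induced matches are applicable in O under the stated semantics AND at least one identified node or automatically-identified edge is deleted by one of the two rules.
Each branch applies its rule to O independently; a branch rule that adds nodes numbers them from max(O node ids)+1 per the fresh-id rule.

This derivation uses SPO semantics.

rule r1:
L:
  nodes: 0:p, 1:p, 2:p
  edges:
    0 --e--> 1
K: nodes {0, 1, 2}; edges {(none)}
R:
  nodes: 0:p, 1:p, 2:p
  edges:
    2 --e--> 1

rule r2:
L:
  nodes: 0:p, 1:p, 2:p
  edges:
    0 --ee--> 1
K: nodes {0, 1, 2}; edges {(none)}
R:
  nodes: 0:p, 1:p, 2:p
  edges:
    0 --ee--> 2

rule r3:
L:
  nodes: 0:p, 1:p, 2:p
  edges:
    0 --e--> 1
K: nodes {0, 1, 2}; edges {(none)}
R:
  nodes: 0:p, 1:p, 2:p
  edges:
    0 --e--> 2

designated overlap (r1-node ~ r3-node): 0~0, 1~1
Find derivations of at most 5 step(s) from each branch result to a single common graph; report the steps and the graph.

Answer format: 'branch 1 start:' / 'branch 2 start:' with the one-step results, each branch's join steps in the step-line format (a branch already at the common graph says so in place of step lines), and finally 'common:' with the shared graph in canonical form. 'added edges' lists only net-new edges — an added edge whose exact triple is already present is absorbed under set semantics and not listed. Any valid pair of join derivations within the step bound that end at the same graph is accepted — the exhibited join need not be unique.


branch 1 start:
nodes: 0:p, 1:p, 2:p, 3:p
edges: (2,1,e)
branch 2 start:
nodes: 0:p, 1:p, 2:p, 3:p
edges: (0,3,e)
branch 1 step 1: rule r1; match: 0->2, 1->1, 2->0; deleted nodes (none); deleted edges (2,1,e); added nodes (none); added edges (0,1,e); result: nodes: 0:p, 1:p, 2:p, 3:p edges: (0,1,e)
branch 2 step 1: rule r3; match: 0->0, 1->3, 2->1; deleted nodes (none); deleted edges (0,3,e); added nodes (none); added edges (0,1,e); result: nodes: 0:p, 1:p, 2:p, 3:p edges: (0,1,e)
common:
nodes: 0:p, 1:p, 2:p, 3:p
edges: (0,1,e)


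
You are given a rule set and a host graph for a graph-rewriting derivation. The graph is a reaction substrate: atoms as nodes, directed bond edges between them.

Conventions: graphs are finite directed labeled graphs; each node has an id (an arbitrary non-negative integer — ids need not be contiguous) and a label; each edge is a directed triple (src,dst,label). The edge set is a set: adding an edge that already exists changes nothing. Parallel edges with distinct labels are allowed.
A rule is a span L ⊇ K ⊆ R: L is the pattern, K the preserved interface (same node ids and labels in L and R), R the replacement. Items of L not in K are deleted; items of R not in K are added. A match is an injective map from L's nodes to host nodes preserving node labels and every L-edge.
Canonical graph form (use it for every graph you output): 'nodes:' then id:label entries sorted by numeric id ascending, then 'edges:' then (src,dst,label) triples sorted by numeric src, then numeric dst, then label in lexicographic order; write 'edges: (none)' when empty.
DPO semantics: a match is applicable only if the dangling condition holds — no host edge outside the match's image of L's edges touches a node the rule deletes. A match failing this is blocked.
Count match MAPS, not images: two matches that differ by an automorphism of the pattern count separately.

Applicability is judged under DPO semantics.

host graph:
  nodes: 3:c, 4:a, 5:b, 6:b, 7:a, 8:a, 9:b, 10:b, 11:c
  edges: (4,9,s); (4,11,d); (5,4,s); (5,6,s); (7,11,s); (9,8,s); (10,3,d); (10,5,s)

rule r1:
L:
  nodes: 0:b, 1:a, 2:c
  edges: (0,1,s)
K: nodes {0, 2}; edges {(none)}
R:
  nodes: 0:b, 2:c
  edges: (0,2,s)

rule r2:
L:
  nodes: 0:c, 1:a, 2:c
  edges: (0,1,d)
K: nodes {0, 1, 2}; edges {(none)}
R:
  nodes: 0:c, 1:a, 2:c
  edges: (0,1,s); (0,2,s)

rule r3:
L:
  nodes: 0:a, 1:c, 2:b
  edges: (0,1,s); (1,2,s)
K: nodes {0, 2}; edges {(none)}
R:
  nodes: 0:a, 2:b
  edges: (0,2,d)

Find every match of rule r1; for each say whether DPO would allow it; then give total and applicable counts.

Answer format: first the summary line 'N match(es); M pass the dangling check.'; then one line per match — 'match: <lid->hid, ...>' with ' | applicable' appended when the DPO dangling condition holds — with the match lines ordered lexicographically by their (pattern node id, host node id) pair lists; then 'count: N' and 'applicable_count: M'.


4 match(es); 2 pass the dangling check.
match: 0->5, 1->4, 2->3
match: 0->5, 1->4, 2->11
match: 0->9, 1->8, 2->3 | applicable
match: 0->9, 1->8, 2->11 | applicable
count: 4
applicable_count: 2


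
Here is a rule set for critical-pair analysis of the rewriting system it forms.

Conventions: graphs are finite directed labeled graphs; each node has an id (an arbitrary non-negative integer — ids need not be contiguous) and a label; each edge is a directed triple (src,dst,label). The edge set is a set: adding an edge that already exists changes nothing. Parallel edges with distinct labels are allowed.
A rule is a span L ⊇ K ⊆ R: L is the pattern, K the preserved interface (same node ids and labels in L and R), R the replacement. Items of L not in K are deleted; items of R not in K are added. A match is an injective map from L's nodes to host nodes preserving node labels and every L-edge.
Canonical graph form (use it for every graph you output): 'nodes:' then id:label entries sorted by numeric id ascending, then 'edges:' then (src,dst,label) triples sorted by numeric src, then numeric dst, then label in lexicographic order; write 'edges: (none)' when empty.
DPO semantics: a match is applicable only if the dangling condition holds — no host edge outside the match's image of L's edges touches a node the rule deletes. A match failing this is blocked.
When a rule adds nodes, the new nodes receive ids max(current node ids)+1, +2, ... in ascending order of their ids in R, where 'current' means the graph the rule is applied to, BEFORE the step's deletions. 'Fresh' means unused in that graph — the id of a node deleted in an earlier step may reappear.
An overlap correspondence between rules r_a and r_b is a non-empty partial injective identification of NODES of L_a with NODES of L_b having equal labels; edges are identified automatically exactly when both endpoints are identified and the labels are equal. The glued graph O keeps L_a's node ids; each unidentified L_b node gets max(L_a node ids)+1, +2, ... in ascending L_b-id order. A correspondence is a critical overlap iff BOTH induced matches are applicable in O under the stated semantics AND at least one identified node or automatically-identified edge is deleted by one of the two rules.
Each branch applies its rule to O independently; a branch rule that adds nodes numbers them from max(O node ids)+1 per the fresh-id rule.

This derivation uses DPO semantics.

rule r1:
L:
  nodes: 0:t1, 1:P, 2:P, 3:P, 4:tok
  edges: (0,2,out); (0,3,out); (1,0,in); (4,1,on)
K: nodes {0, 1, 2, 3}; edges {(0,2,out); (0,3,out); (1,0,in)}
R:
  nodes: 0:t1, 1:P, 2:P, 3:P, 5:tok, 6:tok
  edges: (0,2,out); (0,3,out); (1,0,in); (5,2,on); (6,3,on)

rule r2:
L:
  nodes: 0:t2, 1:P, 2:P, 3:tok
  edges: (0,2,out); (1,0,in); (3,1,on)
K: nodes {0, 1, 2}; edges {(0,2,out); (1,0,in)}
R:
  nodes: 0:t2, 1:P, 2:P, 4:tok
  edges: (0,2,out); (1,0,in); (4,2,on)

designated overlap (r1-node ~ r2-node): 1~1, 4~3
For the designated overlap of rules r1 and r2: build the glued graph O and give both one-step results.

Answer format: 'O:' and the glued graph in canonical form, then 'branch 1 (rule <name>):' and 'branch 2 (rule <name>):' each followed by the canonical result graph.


O:
nodes: 0:t1, 1:P, 2:P, 3:P, 4:tok, 5:t2, 6:P
edges: (0,2,out); (0,3,out); (1,0,in); (1,5,in); (4,1,on); (5,6,out)
branch 1 (rule r1):
nodes: 0:t1, 1:P, 2:P, 3:P, 5:t2, 6:P, 7:tok, 8:tok
edges: (0,2,out); (0,3,out); (1,0,in); (1,5,in); (5,6,out); (7,2,on); (8,3,on)
branch 2 (rule r2):
nodes: 0:t1, 1:P, 2:P, 3:P, 5:t2, 6:P, 7:tok
edges: (0,2,out); (0,3,out); (1,0,in); (1,5,in); (5,6,out); (7,6,on)


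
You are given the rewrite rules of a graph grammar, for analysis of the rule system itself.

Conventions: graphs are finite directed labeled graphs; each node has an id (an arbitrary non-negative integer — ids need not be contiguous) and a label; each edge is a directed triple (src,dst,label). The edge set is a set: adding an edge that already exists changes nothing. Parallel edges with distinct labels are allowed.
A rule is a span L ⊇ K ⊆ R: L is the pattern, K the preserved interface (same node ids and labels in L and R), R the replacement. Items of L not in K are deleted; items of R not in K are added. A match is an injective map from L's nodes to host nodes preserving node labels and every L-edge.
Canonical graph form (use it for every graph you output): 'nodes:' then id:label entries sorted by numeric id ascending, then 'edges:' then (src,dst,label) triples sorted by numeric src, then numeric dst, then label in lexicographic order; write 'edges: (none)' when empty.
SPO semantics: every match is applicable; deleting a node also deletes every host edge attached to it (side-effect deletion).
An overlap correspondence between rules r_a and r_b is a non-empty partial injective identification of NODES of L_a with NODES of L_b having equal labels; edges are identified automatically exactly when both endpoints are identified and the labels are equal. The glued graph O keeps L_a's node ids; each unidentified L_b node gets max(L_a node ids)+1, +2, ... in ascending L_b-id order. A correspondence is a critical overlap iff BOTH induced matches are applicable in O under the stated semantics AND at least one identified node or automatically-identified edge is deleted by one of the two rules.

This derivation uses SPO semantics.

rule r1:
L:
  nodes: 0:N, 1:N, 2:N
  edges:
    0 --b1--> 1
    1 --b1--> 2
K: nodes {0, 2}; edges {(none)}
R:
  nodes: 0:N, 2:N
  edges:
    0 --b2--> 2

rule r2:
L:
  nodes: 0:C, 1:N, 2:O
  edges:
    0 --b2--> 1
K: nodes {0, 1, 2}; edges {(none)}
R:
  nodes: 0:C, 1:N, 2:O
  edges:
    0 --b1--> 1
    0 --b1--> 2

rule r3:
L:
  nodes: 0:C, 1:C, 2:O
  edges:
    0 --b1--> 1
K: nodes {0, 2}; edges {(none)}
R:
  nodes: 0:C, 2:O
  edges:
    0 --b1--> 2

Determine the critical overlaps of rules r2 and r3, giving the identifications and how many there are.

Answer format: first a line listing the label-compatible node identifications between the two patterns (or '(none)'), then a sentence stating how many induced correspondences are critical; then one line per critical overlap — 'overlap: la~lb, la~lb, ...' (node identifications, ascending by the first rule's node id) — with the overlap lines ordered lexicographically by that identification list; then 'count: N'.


label-compatible node identifications between L(r2) and L(r3): 0~0, 0~1, 2~2
2 of the induced correspondences are critical overlaps of r2 and r3.
overlap: 0~1
overlap: 0~1, 2~2
count: 2


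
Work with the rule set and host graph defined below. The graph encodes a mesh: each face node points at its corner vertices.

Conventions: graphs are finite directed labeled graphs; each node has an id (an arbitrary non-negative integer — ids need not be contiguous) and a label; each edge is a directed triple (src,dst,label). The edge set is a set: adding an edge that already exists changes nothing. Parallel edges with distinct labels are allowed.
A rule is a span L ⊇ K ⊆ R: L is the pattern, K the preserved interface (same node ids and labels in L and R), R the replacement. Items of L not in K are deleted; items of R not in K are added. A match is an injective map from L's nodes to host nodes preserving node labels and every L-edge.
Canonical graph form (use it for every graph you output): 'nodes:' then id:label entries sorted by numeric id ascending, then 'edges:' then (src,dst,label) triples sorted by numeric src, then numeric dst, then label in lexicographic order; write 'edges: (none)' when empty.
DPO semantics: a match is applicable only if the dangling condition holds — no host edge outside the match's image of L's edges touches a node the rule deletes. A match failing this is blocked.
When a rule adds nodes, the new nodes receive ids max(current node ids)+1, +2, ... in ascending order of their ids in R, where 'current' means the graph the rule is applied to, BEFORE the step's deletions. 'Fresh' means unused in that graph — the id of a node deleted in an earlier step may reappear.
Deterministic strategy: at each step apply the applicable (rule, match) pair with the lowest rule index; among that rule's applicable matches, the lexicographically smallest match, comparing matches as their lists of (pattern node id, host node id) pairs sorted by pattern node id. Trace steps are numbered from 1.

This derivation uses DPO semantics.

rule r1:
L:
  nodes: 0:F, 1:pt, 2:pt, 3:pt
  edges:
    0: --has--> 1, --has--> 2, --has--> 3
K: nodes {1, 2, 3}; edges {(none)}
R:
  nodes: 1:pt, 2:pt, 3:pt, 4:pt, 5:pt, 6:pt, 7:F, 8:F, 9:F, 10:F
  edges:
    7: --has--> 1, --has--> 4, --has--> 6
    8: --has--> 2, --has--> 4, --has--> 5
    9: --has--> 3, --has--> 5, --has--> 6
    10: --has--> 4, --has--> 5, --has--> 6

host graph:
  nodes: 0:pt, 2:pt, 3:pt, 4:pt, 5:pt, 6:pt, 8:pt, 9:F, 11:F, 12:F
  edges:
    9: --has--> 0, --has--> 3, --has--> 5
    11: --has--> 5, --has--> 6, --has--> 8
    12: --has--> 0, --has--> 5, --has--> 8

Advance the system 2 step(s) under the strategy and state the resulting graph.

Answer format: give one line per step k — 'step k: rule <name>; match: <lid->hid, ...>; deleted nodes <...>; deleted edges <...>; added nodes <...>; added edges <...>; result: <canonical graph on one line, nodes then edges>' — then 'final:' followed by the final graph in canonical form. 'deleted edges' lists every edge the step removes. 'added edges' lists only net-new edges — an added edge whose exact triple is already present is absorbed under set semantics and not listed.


step 1: rule r1; match: 0->9, 1->0, 2->3, 3->5; deleted nodes 9; deleted edges (9,0,has); (9,3,has); (9,5,has); added nodes 13, 14, 15, 16, 17, 18, 19; added edges (16,0,has); (16,13,has); (16,15,has); (17,3,has); (17,13,has); (17,14,has); (18,5,has); (18,14,has); (18,15,has); (19,13,has); (19,14,has); (19,15,has); result: nodes: 0:pt, 2:pt, 3:pt, 4:pt, 5:pt, 6:pt, 8:pt, 11:F, 12:F, 13:pt, 14:pt, 15:pt, 16:F, 17:F, 18:F, 19:F edges: (11,5,has); (11,6,has); (11,8,has); (12,0,has); (12,5,has); (12,8,has); (16,0,has); (16,13,has); (16,15,has); (17,3,has); (17,13,has); (17,14,has); (18,5,has); (18,14,has); (18,15,has); (19,13,has); (19,14,has); (19,15,has)
step 2: rule r1; match: 0->11, 1->5, 2->6, 3->8; deleted nodes 11; deleted edges (11,5,has); (11,6,has); (11,8,has); added nodes 20, 21, 22, 23, 24, 25, 26; added edges (23,5,has); (23,20,has); (23,22,has); (24,6,has); (24,20,has); (24,21,has); (25,8,has); (25,21,has); (25,22,has); (26,20,has); (26,21,has); (26,22,has); result: nodes: 0:pt, 2:pt, 3:pt, 4:pt, 5:pt, 6:pt, 8:pt, 12:F, 13:pt, 14:pt, 15:pt, 16:F, 17:F, 18:F, 19:F, 20:pt, 21:pt, 22:pt, 23:F, 24:F, 25:F, 26:F edges: (12,0,has); (12,5,has); (12,8,has); (16,0,has); (16,13,has); (16,15,has); (17,3,has); (17,13,has); (17,14,has); (18,5,has); (18,14,has); (18,15,has); (19,13,has); (19,14,has); (19,15,has); (23,5,has); (23,20,has); (23,22,has); (24,6,has); (24,20,has); (24,21,has); (25,8,has); (25,21,has); (25,22,has); (26,20,has); (26,21,has); (26,22,has)
final:
nodes: 0:pt, 2:pt, 3:pt, 4:pt, 5:pt, 6:pt, 8:pt, 12:F, 13:pt, 14:pt, 15:pt, 16:F, 17:F, 18:F, 19:F, 20:pt, 21:pt, 22:pt, 23:F, 24:F, 25:F, 26:F
edges: (12,0,has); (12,5,has); (12,8,has); (16,0,has); (16,13,has); (16,15,has); (17,3,has); (17,13,has); (17,14,has); (18,5,has); (18,14,has); (18,15,has); (19,13,has); (19,14,has); (19,15,has); (23,5,has); (23,20,has); (23,22,has); (24,6,has); (24,20,has); (24,21,has); (25,8,has); (25,21,has); (25,22,has); (26,20,has); (26,21,has); (26,22,has)


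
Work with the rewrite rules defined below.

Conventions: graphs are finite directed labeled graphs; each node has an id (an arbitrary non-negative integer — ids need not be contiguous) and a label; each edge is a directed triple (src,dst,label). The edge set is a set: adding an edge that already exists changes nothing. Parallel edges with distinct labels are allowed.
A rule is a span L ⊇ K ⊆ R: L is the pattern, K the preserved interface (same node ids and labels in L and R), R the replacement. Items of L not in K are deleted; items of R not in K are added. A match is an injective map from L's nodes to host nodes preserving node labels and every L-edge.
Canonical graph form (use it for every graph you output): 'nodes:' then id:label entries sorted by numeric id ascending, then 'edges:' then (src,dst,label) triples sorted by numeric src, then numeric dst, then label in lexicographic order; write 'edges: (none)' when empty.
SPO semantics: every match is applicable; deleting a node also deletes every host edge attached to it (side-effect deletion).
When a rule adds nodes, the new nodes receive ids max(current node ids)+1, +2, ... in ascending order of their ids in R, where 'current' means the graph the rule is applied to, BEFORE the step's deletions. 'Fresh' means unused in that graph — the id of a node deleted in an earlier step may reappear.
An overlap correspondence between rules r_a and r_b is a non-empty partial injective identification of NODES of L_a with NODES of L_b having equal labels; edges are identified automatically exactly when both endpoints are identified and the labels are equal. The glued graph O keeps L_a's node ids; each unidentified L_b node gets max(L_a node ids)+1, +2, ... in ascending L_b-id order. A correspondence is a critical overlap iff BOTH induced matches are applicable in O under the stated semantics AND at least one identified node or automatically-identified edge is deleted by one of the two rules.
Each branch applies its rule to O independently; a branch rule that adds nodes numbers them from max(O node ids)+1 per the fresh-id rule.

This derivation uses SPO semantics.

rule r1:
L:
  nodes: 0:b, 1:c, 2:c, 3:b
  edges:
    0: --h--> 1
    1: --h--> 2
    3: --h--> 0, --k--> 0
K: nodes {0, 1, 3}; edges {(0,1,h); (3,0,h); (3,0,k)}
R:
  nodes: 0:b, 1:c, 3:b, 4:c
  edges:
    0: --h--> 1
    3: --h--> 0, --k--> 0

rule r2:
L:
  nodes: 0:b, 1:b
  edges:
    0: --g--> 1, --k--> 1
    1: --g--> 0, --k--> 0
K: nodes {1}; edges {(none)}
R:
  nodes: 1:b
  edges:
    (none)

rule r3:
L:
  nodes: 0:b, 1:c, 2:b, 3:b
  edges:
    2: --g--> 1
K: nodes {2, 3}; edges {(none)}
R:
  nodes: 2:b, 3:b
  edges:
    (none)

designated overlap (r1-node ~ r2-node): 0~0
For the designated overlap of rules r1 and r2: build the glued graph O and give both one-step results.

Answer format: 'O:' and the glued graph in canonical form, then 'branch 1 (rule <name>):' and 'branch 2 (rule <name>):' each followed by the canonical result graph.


O:
nodes: 0:b, 1:c, 2:c, 3:b, 4:b
edges: (0,1,h); (0,4,g); (0,4,k); (1,2,h); (3,0,h); (3,0,k); (4,0,g); (4,0,k)
branch 1 (rule r1):
nodes: 0:b, 1:c, 3:b, 4:b, 5:c
edges: (0,1,h); (0,4,g); (0,4,k); (3,0,h); (3,0,k); (4,0,g); (4,0,k)
branch 2 (rule r2):
nodes: 1:c, 2:c, 3:b, 4:b
edges: (1,2,h)


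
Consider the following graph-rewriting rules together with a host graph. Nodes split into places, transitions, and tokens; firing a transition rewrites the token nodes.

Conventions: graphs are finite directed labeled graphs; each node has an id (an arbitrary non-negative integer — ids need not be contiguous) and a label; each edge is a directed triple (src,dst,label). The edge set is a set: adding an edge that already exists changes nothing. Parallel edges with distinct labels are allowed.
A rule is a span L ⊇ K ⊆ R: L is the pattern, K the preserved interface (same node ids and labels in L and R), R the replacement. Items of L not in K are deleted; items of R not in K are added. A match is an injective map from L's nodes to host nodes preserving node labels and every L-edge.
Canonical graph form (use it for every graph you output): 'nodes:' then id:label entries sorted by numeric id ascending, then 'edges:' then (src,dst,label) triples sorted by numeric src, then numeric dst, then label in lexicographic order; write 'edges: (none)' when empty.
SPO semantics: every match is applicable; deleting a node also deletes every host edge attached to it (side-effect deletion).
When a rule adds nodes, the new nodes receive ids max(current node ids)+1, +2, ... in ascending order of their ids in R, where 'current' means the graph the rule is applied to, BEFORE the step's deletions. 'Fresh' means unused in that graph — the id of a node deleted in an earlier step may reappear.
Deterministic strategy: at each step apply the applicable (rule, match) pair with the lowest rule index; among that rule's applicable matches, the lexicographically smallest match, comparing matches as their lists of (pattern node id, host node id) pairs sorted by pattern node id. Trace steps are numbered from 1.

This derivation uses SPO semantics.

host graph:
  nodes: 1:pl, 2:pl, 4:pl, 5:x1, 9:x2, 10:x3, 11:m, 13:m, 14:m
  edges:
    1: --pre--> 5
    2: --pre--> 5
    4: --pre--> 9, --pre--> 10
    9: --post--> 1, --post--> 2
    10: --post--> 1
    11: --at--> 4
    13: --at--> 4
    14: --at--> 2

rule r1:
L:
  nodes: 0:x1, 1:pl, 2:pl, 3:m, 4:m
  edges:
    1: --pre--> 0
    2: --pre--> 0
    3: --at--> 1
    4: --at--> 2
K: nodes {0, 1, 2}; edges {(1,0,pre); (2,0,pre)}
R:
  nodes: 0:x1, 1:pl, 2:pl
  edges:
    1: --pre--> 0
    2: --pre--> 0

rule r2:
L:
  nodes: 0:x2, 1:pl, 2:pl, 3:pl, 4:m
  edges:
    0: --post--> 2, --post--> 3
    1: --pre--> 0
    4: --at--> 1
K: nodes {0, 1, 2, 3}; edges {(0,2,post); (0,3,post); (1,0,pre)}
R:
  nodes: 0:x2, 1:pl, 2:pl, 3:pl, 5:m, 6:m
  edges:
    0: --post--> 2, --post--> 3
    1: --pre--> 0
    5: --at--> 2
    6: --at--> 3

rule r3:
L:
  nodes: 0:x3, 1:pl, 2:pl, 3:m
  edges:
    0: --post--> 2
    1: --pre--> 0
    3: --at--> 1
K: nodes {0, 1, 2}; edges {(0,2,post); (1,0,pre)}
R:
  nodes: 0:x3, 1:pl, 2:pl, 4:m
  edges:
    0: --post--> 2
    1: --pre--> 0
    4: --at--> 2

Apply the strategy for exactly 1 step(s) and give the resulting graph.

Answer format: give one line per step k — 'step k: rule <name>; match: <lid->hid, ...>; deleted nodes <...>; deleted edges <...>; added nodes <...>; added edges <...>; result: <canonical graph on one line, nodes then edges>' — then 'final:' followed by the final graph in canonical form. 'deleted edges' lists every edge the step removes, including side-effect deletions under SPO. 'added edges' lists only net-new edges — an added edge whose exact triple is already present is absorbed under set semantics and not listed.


step 1: rule r2; match: 0->9, 1->4, 2->1, 3->2, 4->11; deleted nodes 11; deleted edges (11,4,at); added nodes 15, 16; added edges (15,1,at); (16,2,at); result: nodes: 1:pl, 2:pl, 4:pl, 5:x1, 9:x2, 10:x3, 13:m, 14:m, 15:m, 16:m edges: (1,5,pre); (2,5,pre); (4,9,pre); (4,10,pre); (9,1,post); (9,2,post); (10,1,post); (13,4,at); (14,2,at); (15,1,at); (16,2,at)
final:
nodes: 1:pl, 2:pl, 4:pl, 5:x1, 9:x2, 10:x3, 13:m, 14:m, 15:m, 16:m
edges: (1,5,pre); (2,5,pre); (4,9,pre); (4,10,pre); (9,1,post); (9,2,post); (10,1,post); (13,4,at); (14,2,at); (15,1,at); (16,2,at)


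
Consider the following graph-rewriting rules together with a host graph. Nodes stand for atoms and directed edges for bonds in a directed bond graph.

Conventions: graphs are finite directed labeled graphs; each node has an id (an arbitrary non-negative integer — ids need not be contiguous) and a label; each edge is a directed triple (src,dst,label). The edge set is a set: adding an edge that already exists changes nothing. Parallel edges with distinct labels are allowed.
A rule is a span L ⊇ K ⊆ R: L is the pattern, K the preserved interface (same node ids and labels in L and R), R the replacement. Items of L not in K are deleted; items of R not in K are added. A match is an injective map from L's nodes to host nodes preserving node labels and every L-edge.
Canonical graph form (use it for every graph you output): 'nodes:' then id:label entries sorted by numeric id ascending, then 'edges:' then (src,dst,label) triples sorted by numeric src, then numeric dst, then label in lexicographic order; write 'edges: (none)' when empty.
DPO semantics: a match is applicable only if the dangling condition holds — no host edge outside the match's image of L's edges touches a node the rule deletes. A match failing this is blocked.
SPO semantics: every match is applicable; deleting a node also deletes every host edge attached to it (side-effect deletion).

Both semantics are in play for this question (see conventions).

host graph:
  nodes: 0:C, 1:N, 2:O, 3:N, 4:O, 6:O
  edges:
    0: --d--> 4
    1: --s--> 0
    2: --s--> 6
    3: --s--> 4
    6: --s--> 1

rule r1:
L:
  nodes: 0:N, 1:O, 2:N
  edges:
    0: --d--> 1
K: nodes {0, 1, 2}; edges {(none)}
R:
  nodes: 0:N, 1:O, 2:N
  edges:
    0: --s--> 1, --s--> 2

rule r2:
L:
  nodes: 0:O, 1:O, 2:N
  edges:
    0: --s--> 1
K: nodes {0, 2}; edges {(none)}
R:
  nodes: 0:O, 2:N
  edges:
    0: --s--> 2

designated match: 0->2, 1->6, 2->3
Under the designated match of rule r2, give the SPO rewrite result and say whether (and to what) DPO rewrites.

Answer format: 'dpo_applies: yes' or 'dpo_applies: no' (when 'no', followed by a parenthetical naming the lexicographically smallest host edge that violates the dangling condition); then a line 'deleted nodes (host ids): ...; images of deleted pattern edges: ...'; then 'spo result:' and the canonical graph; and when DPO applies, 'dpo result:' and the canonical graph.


dpo_applies: no
(the rule deletes node 6, which keeps host edge (6,1,s) outside the match image — the dangling condition fails, DPO blocks; SPO proceeds and side-deletes such edges)
deleted nodes (host ids): 6; images of deleted pattern edges: (2,6,s)
spo result:
nodes: 0:C, 1:N, 2:O, 3:N, 4:O
edges: (0,4,d); (1,0,s); (2,3,s); (3,4,s)


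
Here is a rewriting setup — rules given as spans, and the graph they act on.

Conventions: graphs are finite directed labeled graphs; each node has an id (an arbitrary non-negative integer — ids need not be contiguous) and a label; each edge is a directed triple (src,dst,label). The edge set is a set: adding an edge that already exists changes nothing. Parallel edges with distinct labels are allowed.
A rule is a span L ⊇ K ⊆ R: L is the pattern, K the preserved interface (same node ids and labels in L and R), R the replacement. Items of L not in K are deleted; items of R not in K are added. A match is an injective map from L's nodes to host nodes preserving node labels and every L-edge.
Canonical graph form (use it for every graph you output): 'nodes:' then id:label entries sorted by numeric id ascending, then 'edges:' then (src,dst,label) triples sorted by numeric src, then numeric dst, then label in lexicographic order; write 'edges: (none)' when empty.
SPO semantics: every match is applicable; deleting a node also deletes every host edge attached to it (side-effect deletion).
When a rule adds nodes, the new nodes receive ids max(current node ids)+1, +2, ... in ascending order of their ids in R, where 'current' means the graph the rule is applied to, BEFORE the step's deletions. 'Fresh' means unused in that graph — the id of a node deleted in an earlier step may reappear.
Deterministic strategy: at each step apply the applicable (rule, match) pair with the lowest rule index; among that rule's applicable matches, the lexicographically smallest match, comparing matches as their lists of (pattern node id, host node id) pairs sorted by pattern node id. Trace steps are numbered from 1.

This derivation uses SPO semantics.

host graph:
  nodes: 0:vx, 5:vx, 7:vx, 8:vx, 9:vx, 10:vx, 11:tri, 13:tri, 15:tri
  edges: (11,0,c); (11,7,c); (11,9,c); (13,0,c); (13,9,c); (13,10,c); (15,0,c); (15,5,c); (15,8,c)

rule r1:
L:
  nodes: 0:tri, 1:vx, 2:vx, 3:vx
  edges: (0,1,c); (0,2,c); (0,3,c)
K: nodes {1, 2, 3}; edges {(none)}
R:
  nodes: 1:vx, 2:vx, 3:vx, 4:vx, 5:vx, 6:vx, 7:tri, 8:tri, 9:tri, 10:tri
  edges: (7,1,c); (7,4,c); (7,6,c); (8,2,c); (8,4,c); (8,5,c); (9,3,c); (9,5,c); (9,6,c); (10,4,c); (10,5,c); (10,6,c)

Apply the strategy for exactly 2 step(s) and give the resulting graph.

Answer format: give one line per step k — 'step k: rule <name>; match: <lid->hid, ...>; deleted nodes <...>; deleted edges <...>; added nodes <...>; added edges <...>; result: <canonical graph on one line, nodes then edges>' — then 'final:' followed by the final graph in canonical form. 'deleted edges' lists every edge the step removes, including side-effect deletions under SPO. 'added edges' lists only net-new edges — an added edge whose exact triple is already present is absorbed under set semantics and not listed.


step 1: rule r1; match: 0->11, 1->0, 2->7, 3->9; deleted nodes 11; deleted edges (11,0,c); (11,7,c); (11,9,c); added nodes 16, 17, 18, 19, 20, 21, 22; added edges (19,0,c); (19,16,c); (19,18,c); (20,7,c); (20,16,c); (20,17,c); (21,9,c); (21,17,c); (21,18,c); (22,16,c); (22,17,c); (22,18,c); result: nodes: 0:vx, 5:vx, 7:vx, 8:vx, 9:vx, 10:vx, 13:tri, 15:tri, 16:vx, 17:vx, 18:vx, 19:tri, 20:tri, 21:tri, 22:tri edges: (13,0,c); (13,9,c); (13,10,c); (15,0,c); (15,5,c); (15,8,c); (19,0,c); (19,16,c); (19,18,c); (20,7,c); (20,16,c); (20,17,c); (21,9,c); (21,17,c); (21,18,c); (22,16,c); (22,17,c); (22,18,c)
step 2: rule r1; match: 0->13, 1->0, 2->9, 3->10; deleted nodes 13; deleted edges (13,0,c); (13,9,c); (13,10,c); added nodes 23, 24, 25, 26, 27, 28, 29; added edges (26,0,c); (26,23,c); (26,25,c); (27,9,c); (27,23,c); (27,24,c); (28,10,c); (28,24,c); (28,25,c); (29,23,c); (29,24,c); (29,25,c); result: nodes: 0:vx, 5:vx, 7:vx, 8:vx, 9:vx, 10:vx, 15:tri, 16:vx, 17:vx, 18:vx, 19:tri, 20:tri, 21:tri, 22:tri, 23:vx, 24:vx, 25:vx, 26:tri, 27:tri, 28:tri, 29:tri edges: (15,0,c); (15,5,c); (15,8,c); (19,0,c); (19,16,c); (19,18,c); (20,7,c); (20,16,c); (20,17,c); (21,9,c); (21,17,c); (21,18,c); (22,16,c); (22,17,c); (22,18,c); (26,0,c); (26,23,c); (26,25,c); (27,9,c); (27,23,c); (27,24,c); (28,10,c); (28,24,c); (28,25,c); (29,23,c); (29,24,c); (29,25,c)
final:
nodes: 0:vx, 5:vx, 7:vx, 8:vx, 9:vx, 10:vx, 15:tri, 16:vx, 17:vx, 18:vx, 19:tri, 20:tri, 21:tri, 22:tri, 23:vx, 24:vx, 25:vx, 26:tri, 27:tri, 28:tri, 29:tri
edges: (15,0,c); (15,5,c); (15,8,c); (19,0,c); (19,16,c); (19,18,c); (20,7,c); (20,16,c); (20,17,c); (21,9,c); (21,17,c); (21,18,c); (22,16,c); (22,17,c); (22,18,c); (26,0,c); (26,23,c); (26,25,c); (27,9,c); (27,23,c); (27,24,c); (28,10,c); (28,24,c); (28,25,c); (29,23,c); (29,24,c); (29,25,c)
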